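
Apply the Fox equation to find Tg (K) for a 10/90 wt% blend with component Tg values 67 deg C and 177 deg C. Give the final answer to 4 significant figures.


1/Tg = w1/Tg1 + w2/Tg2 (in Kelvin)
Tg1 = 340.15 K, Tg2 = 450.15 K
1/Tg = 0.1/340.15 + 0.9/450.15
Tg = 436 K


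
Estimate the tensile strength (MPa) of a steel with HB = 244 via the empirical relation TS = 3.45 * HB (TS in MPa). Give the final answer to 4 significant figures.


TS (MPa) = 3.45 * HB
TS = 3.45 * 244
TS = 841.8 MPa


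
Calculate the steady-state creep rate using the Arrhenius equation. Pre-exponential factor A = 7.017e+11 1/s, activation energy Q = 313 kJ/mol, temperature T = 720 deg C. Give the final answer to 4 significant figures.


rate = A * exp(-Q / (R*T))
T = 720 + 273.15 = 993.15 K
rate = 7.017e+11 * exp(-313e3 / (8.314 * 993.15))
rate = 2.417e-05 1/s


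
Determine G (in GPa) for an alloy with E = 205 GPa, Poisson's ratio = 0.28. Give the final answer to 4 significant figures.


G = E / (2*(1+nu))
G = 205 / (2*(1+0.28))
G = 80.08 GPa


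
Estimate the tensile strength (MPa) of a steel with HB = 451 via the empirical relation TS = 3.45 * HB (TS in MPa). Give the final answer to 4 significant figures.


TS (MPa) = 3.45 * HB
TS = 3.45 * 451
TS = 1556 MPa


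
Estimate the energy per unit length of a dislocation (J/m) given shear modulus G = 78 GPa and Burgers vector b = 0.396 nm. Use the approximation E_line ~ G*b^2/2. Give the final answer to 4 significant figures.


E = G*b^2/2
b = 0.396 nm = 3.96e-10 m
G = 78 GPa = 7.8e+10 Pa
E = 0.5 * 7.8e+10 * (3.96e-10)^2
E = 6.116e-09 J/m


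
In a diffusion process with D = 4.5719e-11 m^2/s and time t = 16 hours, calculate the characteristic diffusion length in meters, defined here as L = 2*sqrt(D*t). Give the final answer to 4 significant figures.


t = 16 hr = 57600 s
Diffusion length = 2*sqrt(D*t)
= 2*sqrt(4.5719e-11 * 57600)
= 3.246e-03 m


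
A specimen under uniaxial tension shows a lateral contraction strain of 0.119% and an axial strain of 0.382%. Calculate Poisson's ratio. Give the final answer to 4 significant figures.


nu = -epsilon_lat / epsilon_axial
Lateral strain is contraction (negative), so using magnitudes:
nu = 0.119 / 0.382
nu = 0.3115


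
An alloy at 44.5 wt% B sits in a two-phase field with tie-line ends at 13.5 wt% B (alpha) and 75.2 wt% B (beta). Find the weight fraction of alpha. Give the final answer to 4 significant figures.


f_alpha = (C_beta - C0) / (C_beta - C_alpha)
f_alpha = (75.2 - 44.5) / (75.2 - 13.5)
f_alpha = 0.4976


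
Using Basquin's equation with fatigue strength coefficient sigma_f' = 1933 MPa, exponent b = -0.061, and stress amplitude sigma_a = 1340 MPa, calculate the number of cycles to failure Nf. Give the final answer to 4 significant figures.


sigma_a = sigma_f' * (2*Nf)^b
2*Nf = (sigma_a / sigma_f')^(1/b)
2*Nf = (1340 / 1933)^(1/-0.061)
2*Nf = 406.107
Nf = 203.1 cycles


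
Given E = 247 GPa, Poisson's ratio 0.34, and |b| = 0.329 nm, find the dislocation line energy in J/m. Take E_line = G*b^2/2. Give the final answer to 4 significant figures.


Step 1: G = E / (2*(1+nu))
G = 247 / (2*(1+0.34)) = 92.1642 GPa = 9.21642e+10 Pa
Step 2: E_line = G*b^2/2
b = 0.329 nm = 3.29e-10 m
E_line = 0.5 * 9.21642e+10 * (3.29e-10)^2 = 4.988e-09 J/m


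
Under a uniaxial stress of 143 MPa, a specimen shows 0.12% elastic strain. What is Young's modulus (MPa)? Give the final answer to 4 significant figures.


E = sigma / epsilon
epsilon = 0.12% = 1.2e-03
E = 143 / 1.2e-03
E = 119200 MPa


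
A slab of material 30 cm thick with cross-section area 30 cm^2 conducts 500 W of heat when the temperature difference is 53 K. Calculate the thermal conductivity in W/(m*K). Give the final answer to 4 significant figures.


k = Q*L / (A*dT)
L = 0.3 m, A = 3e-03 m^2
k = 500 * 0.3 / (3e-03 * 53)
k = 943.4 W/(m*K)


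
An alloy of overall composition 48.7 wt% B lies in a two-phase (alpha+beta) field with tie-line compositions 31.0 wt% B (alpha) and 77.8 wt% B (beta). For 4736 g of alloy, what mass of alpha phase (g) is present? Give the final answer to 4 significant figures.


f_alpha = (C_beta - C0) / (C_beta - C_alpha)
f_alpha = (77.8 - 48.7) / (77.8 - 31.0) = 0.621795
m_alpha = f_alpha * m_total = 0.621795 * 4736 = 2945 g


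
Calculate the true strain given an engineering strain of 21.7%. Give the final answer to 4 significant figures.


epsilon_true = ln(1 + epsilon_eng)
epsilon_true = ln(1 + 0.217)
epsilon_true = 0.1964


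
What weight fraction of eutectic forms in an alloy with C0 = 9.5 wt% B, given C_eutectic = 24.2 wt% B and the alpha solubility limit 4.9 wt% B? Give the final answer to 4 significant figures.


f_primary = (C_e - C0) / (C_e - C_alpha_max)
f_primary = (24.2 - 9.5) / (24.2 - 4.9)
f_primary = 0.761658
f_eutectic = 1 - 0.761658 = 0.2383


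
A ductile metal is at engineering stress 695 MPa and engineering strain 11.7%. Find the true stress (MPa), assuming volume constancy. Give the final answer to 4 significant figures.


sigma_true = sigma_eng * (1 + epsilon_eng)
sigma_true = 695 * (1 + 0.117)
sigma_true = 776.3 MPa


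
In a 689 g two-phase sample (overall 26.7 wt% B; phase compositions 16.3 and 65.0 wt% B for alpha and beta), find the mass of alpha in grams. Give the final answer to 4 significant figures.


f_alpha = (C_beta - C0) / (C_beta - C_alpha)
f_alpha = (65.0 - 26.7) / (65.0 - 16.3) = 0.786448
m_alpha = f_alpha * m_total = 0.786448 * 689 = 541.9 g


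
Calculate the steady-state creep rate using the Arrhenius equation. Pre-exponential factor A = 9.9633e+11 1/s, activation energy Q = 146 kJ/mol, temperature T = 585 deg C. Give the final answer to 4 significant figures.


rate = A * exp(-Q / (R*T))
T = 585 + 273.15 = 858.15 K
rate = 9.9633e+11 * exp(-146e3 / (8.314 * 858.15))
rate = 1292 1/s


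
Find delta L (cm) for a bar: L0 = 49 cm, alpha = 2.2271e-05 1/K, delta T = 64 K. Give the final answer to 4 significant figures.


dL = L0 * alpha * dT
dL = 49 * 2.2271e-05 * 64
dL = 0.06984 cm


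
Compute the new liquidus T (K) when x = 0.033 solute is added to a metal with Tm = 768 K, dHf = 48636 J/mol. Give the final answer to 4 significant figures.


dT = R*Tm^2*x / dHf
dT = 8.314 * 768^2 * 0.033 / 48636
dT = 3.32727 K
T_new = 768 - 3.32727 = 764.7 K


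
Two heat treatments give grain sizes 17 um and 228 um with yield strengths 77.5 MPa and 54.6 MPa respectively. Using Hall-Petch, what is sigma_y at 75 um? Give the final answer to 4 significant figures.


sigma_y = sigma0 + k / sqrt(d)
1/sqrt(d1) = 1/sqrt(1.7e-05) = 242.536;  1/sqrt(d2) = 66.2266
k = (sigma1 - sigma2) / (1/sqrt(d1) - 1/sqrt(d2)) = (77.5 - 54.6) / (242.536 - 66.2266) = 0.129886 MPa*m^0.5
sigma0 = sigma1 - k/sqrt(d1) = 77.5 - 0.129886*242.536 = 45.9981 MPa
sigma_y(d3) = 45.9981 + 0.129886 / sqrt(7.5e-05) = 61 MPa


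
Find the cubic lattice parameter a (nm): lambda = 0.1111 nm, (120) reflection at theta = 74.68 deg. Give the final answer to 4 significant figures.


d = lambda / (2*sin(theta))
d = 0.1111 / (2*sin(74.68 deg))
d = 0.0575967 nm
a = d * sqrt(h^2+k^2+l^2) = 0.0575967 * sqrt(5)
a = 0.1288 nm


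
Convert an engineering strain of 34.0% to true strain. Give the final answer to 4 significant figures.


epsilon_true = ln(1 + epsilon_eng)
epsilon_true = ln(1 + 0.34)
epsilon_true = 0.2927


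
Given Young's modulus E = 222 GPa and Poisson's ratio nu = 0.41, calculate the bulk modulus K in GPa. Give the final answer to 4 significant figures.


K = E / (3*(1-2*nu))
K = 222 / (3*(1-2*0.41))
K = 411.1 GPa


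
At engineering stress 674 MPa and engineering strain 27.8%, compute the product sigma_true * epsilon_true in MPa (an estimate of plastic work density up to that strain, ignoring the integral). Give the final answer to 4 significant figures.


sigma_true = sigma_eng * (1 + epsilon_eng)
sigma_true = 674 * (1 + 0.278) = 861.372 MPa
epsilon_true = ln(1 + epsilon_eng)
epsilon_true = ln(1 + 0.278) = 0.245296
sigma_true * epsilon_true = 861.372 * 0.245296 = 211.3 MPa


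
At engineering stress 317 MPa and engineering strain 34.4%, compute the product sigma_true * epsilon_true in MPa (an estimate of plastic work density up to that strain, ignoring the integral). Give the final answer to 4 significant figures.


sigma_true = sigma_eng * (1 + epsilon_eng)
sigma_true = 317 * (1 + 0.344) = 426.048 MPa
epsilon_true = ln(1 + epsilon_eng)
epsilon_true = ln(1 + 0.344) = 0.29565
sigma_true * epsilon_true = 426.048 * 0.29565 = 126 MPa


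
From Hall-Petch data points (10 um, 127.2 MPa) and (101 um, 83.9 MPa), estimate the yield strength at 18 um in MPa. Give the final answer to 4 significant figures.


sigma_y = sigma0 + k / sqrt(d)
1/sqrt(d1) = 1/sqrt(1e-05) = 316.228;  1/sqrt(d2) = 99.5037
k = (sigma1 - sigma2) / (1/sqrt(d1) - 1/sqrt(d2)) = (127.2 - 83.9) / (316.228 - 99.5037) = 0.199793 MPa*m^0.5
sigma0 = sigma1 - k/sqrt(d1) = 127.2 - 0.199793*316.228 = 64.0198 MPa
sigma_y(d3) = 64.0198 + 0.199793 / sqrt(1.8e-05) = 111.1 MPa


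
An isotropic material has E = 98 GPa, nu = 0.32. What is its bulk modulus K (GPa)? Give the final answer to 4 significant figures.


K = E / (3*(1-2*nu))
K = 98 / (3*(1-2*0.32))
K = 90.74 GPa


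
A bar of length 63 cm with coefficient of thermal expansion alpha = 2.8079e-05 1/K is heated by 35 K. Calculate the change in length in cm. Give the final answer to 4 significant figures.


dL = L0 * alpha * dT
dL = 63 * 2.8079e-05 * 35
dL = 0.06191 cm


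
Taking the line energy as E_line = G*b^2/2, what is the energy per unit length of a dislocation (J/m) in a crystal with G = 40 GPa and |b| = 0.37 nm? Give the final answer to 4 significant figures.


E = G*b^2/2
b = 0.37 nm = 3.7e-10 m
G = 40 GPa = 4e+10 Pa
E = 0.5 * 4e+10 * (3.7e-10)^2
E = 2.738e-09 J/m


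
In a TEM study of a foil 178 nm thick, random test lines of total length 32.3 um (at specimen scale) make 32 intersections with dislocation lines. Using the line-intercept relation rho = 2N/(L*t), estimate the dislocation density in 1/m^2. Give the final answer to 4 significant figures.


rho = 2N / (L * t)
L = 32.3 um = 3.23e-05 m, t = 178 nm = 1.78e-07 m
rho = 2 * 32 / (3.23e-05 * 1.78e-07)
rho = 1.113e+13 1/m^2


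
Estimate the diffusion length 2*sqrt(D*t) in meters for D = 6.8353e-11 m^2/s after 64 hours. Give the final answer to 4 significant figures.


t = 64 hr = 230400 s
Diffusion length = 2*sqrt(D*t)
= 2*sqrt(6.8353e-11 * 230400)
= 7.937e-03 m


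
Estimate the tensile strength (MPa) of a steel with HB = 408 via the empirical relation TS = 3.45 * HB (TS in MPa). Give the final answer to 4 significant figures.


TS (MPa) = 3.45 * HB
TS = 3.45 * 408
TS = 1408 MPa


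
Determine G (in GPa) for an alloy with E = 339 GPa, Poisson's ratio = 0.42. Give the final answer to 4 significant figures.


G = E / (2*(1+nu))
G = 339 / (2*(1+0.42))
G = 119.4 GPa


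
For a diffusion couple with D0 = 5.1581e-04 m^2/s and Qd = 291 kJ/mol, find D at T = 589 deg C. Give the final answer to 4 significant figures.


D = D0 * exp(-Qd / (R*T))
T = 862.15 K
D = 5.1581e-04 * exp(-291e3 / (8.314 * 862.15))
D = 1.206e-21 m^2/s


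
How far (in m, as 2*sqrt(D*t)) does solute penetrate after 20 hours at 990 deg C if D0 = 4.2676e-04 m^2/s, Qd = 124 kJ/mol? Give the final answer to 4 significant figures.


Step 1: D = D0 * exp(-Qd/(R*T))
T = 1263.15 K
D = 4.2676e-04 * exp(-124e3 / (8.314 * 1263.15)) = 3.17882e-09 m^2/s
Step 2: L = 2*sqrt(D*t)
t = 20 h = 72000 s
L = 2*sqrt(3.17882e-09 * 72000) = 0.03026 m


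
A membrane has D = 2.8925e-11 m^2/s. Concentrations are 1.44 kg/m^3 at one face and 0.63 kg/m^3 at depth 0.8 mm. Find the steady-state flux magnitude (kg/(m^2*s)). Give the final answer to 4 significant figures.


J = -D * (dC/dx) = D * (C1 - C2) / dx
J = 2.8925e-11 * (1.44 - 0.63) / 8e-04
J = 2.929e-08 kg/(m^2*s)


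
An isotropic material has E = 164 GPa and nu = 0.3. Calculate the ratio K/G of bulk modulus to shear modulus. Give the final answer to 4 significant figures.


G = E / (2*(1+nu))
G = 164 / (2*(1+0.3)) = 63.0769 GPa
K = E / (3*(1-2*nu))
K = 164 / (3*(1-2*0.3)) = 136.667 GPa
K/G = 136.667 / 63.0769 = 2.167


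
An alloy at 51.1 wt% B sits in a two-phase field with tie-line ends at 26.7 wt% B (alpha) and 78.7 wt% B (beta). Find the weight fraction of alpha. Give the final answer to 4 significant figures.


f_alpha = (C_beta - C0) / (C_beta - C_alpha)
f_alpha = (78.7 - 51.1) / (78.7 - 26.7)
f_alpha = 0.5308


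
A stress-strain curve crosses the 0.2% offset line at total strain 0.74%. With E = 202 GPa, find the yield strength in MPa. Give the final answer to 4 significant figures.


Offset strain = 0.002
Elastic strain at yield = total_strain - offset = 7.4e-03 - 0.002 = 5.4e-03
sigma_y = E * elastic_strain = 202000 * 5.4e-03
sigma_y = 1091 MPa


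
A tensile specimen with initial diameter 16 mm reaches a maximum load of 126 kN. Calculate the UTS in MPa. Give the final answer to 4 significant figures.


A0 = pi*(d/2)^2 = pi*(16/2)^2 = 201.062 mm^2
UTS = F_max / A0 = 126*1000 / 201.062
UTS = 626.7 MPa


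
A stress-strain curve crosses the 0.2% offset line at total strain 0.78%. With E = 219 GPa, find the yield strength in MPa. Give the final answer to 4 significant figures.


Offset strain = 0.002
Elastic strain at yield = total_strain - offset = 7.8e-03 - 0.002 = 5.8e-03
sigma_y = E * elastic_strain = 219000 * 5.8e-03
sigma_y = 1270 MPa


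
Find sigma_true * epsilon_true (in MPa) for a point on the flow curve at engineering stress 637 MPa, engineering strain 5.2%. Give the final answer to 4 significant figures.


sigma_true = sigma_eng * (1 + epsilon_eng)
sigma_true = 637 * (1 + 0.052) = 670.124 MPa
epsilon_true = ln(1 + epsilon_eng)
epsilon_true = ln(1 + 0.052) = 0.0506931
sigma_true * epsilon_true = 670.124 * 0.0506931 = 33.97 MPa


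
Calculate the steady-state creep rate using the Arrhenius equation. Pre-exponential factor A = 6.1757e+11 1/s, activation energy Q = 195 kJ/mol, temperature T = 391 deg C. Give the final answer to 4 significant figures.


rate = A * exp(-Q / (R*T))
T = 391 + 273.15 = 664.15 K
rate = 6.1757e+11 * exp(-195e3 / (8.314 * 664.15))
rate = 2.842e-04 1/s


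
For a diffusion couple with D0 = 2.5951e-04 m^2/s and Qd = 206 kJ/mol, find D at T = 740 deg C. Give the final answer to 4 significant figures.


D = D0 * exp(-Qd / (R*T))
T = 1013.15 K
D = 2.5951e-04 * exp(-206e3 / (8.314 * 1013.15))
D = 6.21e-15 m^2/s


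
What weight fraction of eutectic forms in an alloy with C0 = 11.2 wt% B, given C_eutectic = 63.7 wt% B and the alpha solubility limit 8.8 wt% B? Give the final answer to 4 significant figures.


f_primary = (C_e - C0) / (C_e - C_alpha_max)
f_primary = (63.7 - 11.2) / (63.7 - 8.8)
f_primary = 0.956284
f_eutectic = 1 - 0.956284 = 0.04372


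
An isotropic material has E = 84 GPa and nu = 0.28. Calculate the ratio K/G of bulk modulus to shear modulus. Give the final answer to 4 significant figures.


G = E / (2*(1+nu))
G = 84 / (2*(1+0.28)) = 32.8125 GPa
K = E / (3*(1-2*nu))
K = 84 / (3*(1-2*0.28)) = 63.6364 GPa
K/G = 63.6364 / 32.8125 = 1.939


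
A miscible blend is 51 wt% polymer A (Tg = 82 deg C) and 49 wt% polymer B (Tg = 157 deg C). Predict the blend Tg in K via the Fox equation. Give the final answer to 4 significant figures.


1/Tg = w1/Tg1 + w2/Tg2 (in Kelvin)
Tg1 = 355.15 K, Tg2 = 430.15 K
1/Tg = 0.51/355.15 + 0.49/430.15
Tg = 388.3 K


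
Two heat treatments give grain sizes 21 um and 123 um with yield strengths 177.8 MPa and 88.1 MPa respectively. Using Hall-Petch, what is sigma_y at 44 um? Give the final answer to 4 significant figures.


sigma_y = sigma0 + k / sqrt(d)
1/sqrt(d1) = 1/sqrt(2.1e-05) = 218.218;  1/sqrt(d2) = 90.167
k = (sigma1 - sigma2) / (1/sqrt(d1) - 1/sqrt(d2)) = (177.8 - 88.1) / (218.218 - 90.167) = 0.700503 MPa*m^0.5
sigma0 = sigma1 - k/sqrt(d1) = 177.8 - 0.700503*218.218 = 24.9378 MPa
sigma_y(d3) = 24.9378 + 0.700503 / sqrt(4.4e-05) = 130.5 MPa


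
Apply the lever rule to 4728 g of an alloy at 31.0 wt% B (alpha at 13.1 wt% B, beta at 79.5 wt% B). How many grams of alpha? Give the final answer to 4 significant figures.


f_alpha = (C_beta - C0) / (C_beta - C_alpha)
f_alpha = (79.5 - 31.0) / (79.5 - 13.1) = 0.730422
m_alpha = f_alpha * m_total = 0.730422 * 4728 = 3453 g


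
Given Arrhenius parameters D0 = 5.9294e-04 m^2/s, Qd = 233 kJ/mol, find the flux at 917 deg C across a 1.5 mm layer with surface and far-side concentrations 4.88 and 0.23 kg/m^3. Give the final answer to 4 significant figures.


Step 1: D = D0 * exp(-Qd/(R*T))
T = 917 + 273.15 = 1190.15 K
D = 5.9294e-04 * exp(-233e3 / (8.314 * 1190.15)) = 3.51946e-14 m^2/s
Step 2: J = D * (C1 - C2) / dx
J = 3.51946e-14 * (4.88 - 0.23) / 1.5e-03
J = 1.091e-10 kg/(m^2*s)


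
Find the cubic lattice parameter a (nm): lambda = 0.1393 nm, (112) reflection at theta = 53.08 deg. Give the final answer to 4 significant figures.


d = lambda / (2*sin(theta))
d = 0.1393 / (2*sin(53.08 deg))
d = 0.0871197 nm
a = d * sqrt(h^2+k^2+l^2) = 0.0871197 * sqrt(6)
a = 0.2134 nm


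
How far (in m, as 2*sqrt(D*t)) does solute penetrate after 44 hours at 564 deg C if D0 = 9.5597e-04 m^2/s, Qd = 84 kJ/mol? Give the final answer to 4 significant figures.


Step 1: D = D0 * exp(-Qd/(R*T))
T = 837.15 K
D = 9.5597e-04 * exp(-84e3 / (8.314 * 837.15)) = 5.48287e-09 m^2/s
Step 2: L = 2*sqrt(D*t)
t = 44 h = 158400 s
L = 2*sqrt(5.48287e-09 * 158400) = 0.05894 m


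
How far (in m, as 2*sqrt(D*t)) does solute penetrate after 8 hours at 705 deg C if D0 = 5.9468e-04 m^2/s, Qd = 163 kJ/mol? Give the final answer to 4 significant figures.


Step 1: D = D0 * exp(-Qd/(R*T))
T = 978.15 K
D = 5.9468e-04 * exp(-163e3 / (8.314 * 978.15)) = 1.17363e-12 m^2/s
Step 2: L = 2*sqrt(D*t)
t = 8 h = 28800 s
L = 2*sqrt(1.17363e-12 * 28800) = 3.677e-04 m


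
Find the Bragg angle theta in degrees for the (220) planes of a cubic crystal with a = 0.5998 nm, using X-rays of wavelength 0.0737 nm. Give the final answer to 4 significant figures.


d = a / sqrt(h^2+k^2+l^2)
d = 0.5998 / sqrt(8) = 0.212061 nm
lambda = 2*d*sin(theta)  =>  sin(theta) = lambda / (2*d)
sin(theta) = 0.0737 / (2 * 0.212061) = 0.17377
theta = 10.01 deg


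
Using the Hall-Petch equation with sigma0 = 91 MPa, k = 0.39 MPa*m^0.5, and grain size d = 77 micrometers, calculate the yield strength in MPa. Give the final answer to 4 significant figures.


sigma_y = sigma0 + k / sqrt(d)
d = 77 um = 7.7e-05 m
sigma_y = 91 + 0.39 / sqrt(7.7e-05)
sigma_y = 135.4 MPa


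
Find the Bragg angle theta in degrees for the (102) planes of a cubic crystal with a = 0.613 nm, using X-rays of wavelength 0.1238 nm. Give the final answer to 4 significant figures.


d = a / sqrt(h^2+k^2+l^2)
d = 0.613 / sqrt(5) = 0.274142 nm
lambda = 2*d*sin(theta)  =>  sin(theta) = lambda / (2*d)
sin(theta) = 0.1238 / (2 * 0.274142) = 0.225795
theta = 13.05 deg


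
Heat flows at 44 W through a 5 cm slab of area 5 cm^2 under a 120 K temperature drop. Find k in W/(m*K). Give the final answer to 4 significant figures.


k = Q*L / (A*dT)
L = 0.05 m, A = 5e-04 m^2
k = 44 * 0.05 / (5e-04 * 120)
k = 36.67 W/(m*K)


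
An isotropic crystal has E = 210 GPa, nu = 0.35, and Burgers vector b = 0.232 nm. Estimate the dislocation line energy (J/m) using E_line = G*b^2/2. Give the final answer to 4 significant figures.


Step 1: G = E / (2*(1+nu))
G = 210 / (2*(1+0.35)) = 77.7778 GPa = 7.77778e+10 Pa
Step 2: E_line = G*b^2/2
b = 0.232 nm = 2.32e-10 m
E_line = 0.5 * 7.77778e+10 * (2.32e-10)^2 = 2.093e-09 J/m


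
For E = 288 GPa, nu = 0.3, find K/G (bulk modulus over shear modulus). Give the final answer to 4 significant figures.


G = E / (2*(1+nu))
G = 288 / (2*(1+0.3)) = 110.769 GPa
K = E / (3*(1-2*nu))
K = 288 / (3*(1-2*0.3)) = 240 GPa
K/G = 240 / 110.769 = 2.167


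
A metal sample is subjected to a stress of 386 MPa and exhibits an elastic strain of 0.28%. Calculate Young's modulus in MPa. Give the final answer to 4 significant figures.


E = sigma / epsilon
epsilon = 0.28% = 2.8e-03
E = 386 / 2.8e-03
E = 137900 MPa


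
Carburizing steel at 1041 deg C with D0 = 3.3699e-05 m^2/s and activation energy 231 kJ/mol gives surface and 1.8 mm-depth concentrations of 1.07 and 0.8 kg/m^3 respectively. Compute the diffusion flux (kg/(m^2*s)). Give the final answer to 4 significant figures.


Step 1: D = D0 * exp(-Qd/(R*T))
T = 1041 + 273.15 = 1314.15 K
D = 3.3699e-05 * exp(-231e3 / (8.314 * 1314.15)) = 2.2158e-14 m^2/s
Step 2: J = D * (C1 - C2) / dx
J = 2.2158e-14 * (1.07 - 0.8) / 1.8e-03
J = 3.324e-12 kg/(m^2*s)


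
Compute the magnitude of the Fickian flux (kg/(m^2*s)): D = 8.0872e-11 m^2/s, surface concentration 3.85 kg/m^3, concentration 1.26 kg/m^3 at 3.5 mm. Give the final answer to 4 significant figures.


J = -D * (dC/dx) = D * (C1 - C2) / dx
J = 8.0872e-11 * (3.85 - 1.26) / 3.5e-03
J = 5.985e-08 kg/(m^2*s)


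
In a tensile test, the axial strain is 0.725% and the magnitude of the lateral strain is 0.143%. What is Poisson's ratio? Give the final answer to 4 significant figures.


nu = -epsilon_lat / epsilon_axial
Lateral strain is contraction (negative), so using magnitudes:
nu = 0.143 / 0.725
nu = 0.1972


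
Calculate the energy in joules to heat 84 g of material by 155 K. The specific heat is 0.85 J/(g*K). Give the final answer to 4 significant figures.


Q = m * cp * dT
Q = 84 * 0.85 * 155
Q = 11070 J


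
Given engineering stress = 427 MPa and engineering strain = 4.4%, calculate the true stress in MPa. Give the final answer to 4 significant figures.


sigma_true = sigma_eng * (1 + epsilon_eng)
sigma_true = 427 * (1 + 0.044)
sigma_true = 445.8 MPa


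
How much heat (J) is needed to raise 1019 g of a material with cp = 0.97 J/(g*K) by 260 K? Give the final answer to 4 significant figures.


Q = m * cp * dT
Q = 1019 * 0.97 * 260
Q = 257000 J


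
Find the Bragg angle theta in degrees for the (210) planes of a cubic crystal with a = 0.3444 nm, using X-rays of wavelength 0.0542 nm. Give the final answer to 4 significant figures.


d = a / sqrt(h^2+k^2+l^2)
d = 0.3444 / sqrt(5) = 0.15402 nm
lambda = 2*d*sin(theta)  =>  sin(theta) = lambda / (2*d)
sin(theta) = 0.0542 / (2 * 0.15402) = 0.175951
theta = 10.13 deg


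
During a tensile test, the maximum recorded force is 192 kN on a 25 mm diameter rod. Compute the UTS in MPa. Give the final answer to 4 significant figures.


A0 = pi*(d/2)^2 = pi*(25/2)^2 = 490.874 mm^2
UTS = F_max / A0 = 192*1000 / 490.874
UTS = 391.1 MPa


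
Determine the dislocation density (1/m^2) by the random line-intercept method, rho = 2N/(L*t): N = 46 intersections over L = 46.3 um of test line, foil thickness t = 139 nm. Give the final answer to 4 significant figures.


rho = 2N / (L * t)
L = 46.3 um = 4.63e-05 m, t = 139 nm = 1.39e-07 m
rho = 2 * 46 / (4.63e-05 * 1.39e-07)
rho = 1.43e+13 1/m^2


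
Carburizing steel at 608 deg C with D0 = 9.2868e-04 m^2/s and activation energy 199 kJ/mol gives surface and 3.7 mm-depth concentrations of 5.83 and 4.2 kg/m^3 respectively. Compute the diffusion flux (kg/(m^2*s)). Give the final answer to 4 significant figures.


Step 1: D = D0 * exp(-Qd/(R*T))
T = 608 + 273.15 = 881.15 K
D = 9.2868e-04 * exp(-199e3 / (8.314 * 881.15)) = 1.48151e-15 m^2/s
Step 2: J = D * (C1 - C2) / dx
J = 1.48151e-15 * (5.83 - 4.2) / 3.7e-03
J = 6.527e-13 kg/(m^2*s)


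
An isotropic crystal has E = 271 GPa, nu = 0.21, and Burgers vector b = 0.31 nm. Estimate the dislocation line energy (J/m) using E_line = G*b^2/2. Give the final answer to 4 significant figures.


Step 1: G = E / (2*(1+nu))
G = 271 / (2*(1+0.21)) = 111.983 GPa = 1.11983e+11 Pa
Step 2: E_line = G*b^2/2
b = 0.31 nm = 3.1e-10 m
E_line = 0.5 * 1.11983e+11 * (3.1e-10)^2 = 5.381e-09 J/m


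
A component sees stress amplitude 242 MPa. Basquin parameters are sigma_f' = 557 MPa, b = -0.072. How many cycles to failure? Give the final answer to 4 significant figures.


sigma_a = sigma_f' * (2*Nf)^b
2*Nf = (sigma_a / sigma_f')^(1/b)
2*Nf = (242 / 557)^(1/-0.072)
2*Nf = 106741
Nf = 53370 cycles


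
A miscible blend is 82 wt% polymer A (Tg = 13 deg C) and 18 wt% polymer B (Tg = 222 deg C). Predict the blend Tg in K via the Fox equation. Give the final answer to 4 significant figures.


1/Tg = w1/Tg1 + w2/Tg2 (in Kelvin)
Tg1 = 286.15 K, Tg2 = 495.15 K
1/Tg = 0.82/286.15 + 0.18/495.15
Tg = 309.7 K


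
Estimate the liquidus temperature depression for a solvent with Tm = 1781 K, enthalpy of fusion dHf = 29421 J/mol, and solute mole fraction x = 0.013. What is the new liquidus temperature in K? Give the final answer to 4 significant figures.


dT = R*Tm^2*x / dHf
dT = 8.314 * 1781^2 * 0.013 / 29421
dT = 11.6526 K
T_new = 1781 - 11.6526 = 1769 K


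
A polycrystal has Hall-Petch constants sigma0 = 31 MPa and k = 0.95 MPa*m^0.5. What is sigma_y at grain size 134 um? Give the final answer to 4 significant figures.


sigma_y = sigma0 + k / sqrt(d)
d = 134 um = 1.34e-04 m
sigma_y = 31 + 0.95 / sqrt(1.34e-04)
sigma_y = 113.1 MPa


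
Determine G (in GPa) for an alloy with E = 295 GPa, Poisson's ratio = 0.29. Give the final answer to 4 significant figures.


G = E / (2*(1+nu))
G = 295 / (2*(1+0.29))
G = 114.3 GPa


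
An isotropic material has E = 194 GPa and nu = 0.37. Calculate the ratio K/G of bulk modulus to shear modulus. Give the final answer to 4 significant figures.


G = E / (2*(1+nu))
G = 194 / (2*(1+0.37)) = 70.8029 GPa
K = E / (3*(1-2*nu))
K = 194 / (3*(1-2*0.37)) = 248.718 GPa
K/G = 248.718 / 70.8029 = 3.513


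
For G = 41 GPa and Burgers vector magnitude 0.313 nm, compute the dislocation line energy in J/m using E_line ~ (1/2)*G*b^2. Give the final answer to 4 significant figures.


E = G*b^2/2
b = 0.313 nm = 3.13e-10 m
G = 41 GPa = 4.1e+10 Pa
E = 0.5 * 4.1e+10 * (3.13e-10)^2
E = 2.008e-09 J/m


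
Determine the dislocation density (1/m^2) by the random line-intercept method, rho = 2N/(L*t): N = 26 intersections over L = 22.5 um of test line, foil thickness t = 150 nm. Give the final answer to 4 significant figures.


rho = 2N / (L * t)
L = 22.5 um = 2.25e-05 m, t = 150 nm = 1.5e-07 m
rho = 2 * 26 / (2.25e-05 * 1.5e-07)
rho = 1.541e+13 1/m^2


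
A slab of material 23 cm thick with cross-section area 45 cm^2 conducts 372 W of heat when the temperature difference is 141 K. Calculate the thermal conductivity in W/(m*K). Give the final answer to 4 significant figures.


k = Q*L / (A*dT)
L = 0.23 m, A = 4.5e-03 m^2
k = 372 * 0.23 / (4.5e-03 * 141)
k = 134.8 W/(m*K)


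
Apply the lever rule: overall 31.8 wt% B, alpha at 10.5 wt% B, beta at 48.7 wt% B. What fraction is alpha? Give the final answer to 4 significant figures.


f_alpha = (C_beta - C0) / (C_beta - C_alpha)
f_alpha = (48.7 - 31.8) / (48.7 - 10.5)
f_alpha = 0.4424


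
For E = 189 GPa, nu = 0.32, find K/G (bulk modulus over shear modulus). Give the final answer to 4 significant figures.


G = E / (2*(1+nu))
G = 189 / (2*(1+0.32)) = 71.5909 GPa
K = E / (3*(1-2*nu))
K = 189 / (3*(1-2*0.32)) = 175 GPa
K/G = 175 / 71.5909 = 2.444


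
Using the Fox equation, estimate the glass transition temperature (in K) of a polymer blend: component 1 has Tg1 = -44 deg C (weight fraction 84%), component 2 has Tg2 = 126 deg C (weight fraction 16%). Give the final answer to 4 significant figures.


1/Tg = w1/Tg1 + w2/Tg2 (in Kelvin)
Tg1 = 229.15 K, Tg2 = 399.15 K
1/Tg = 0.84/229.15 + 0.16/399.15
Tg = 245.9 K


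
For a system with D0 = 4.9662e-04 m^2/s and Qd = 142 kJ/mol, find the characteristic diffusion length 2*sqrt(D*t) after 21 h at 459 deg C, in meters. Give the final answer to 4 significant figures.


Step 1: D = D0 * exp(-Qd/(R*T))
T = 732.15 K
D = 4.9662e-04 * exp(-142e3 / (8.314 * 732.15)) = 3.67101e-14 m^2/s
Step 2: L = 2*sqrt(D*t)
t = 21 h = 75600 s
L = 2*sqrt(3.67101e-14 * 75600) = 1.054e-04 m


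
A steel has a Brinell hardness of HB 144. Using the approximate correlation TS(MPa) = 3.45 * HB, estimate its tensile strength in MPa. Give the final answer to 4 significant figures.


TS (MPa) = 3.45 * HB
TS = 3.45 * 144
TS = 496.8 MPa


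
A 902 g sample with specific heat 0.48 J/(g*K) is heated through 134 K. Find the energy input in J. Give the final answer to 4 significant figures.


Q = m * cp * dT
Q = 902 * 0.48 * 134
Q = 58020 J


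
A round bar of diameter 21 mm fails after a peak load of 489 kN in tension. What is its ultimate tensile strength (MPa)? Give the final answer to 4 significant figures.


A0 = pi*(d/2)^2 = pi*(21/2)^2 = 346.361 mm^2
UTS = F_max / A0 = 489*1000 / 346.361
UTS = 1412 MPa


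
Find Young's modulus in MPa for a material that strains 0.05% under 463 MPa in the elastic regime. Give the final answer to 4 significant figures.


E = sigma / epsilon
epsilon = 0.05% = 5e-04
E = 463 / 5e-04
E = 926000 MPa


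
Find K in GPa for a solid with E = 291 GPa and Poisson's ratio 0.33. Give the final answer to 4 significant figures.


K = E / (3*(1-2*nu))
K = 291 / (3*(1-2*0.33))
K = 285.3 GPa


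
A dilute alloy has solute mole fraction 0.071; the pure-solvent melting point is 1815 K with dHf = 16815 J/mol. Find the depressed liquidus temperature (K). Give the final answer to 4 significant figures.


dT = R*Tm^2*x / dHf
dT = 8.314 * 1815^2 * 0.071 / 16815
dT = 115.644 K
T_new = 1815 - 115.644 = 1699 K


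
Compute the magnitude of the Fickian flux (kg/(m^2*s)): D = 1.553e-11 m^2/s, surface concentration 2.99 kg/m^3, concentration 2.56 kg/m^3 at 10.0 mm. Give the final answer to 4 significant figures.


J = -D * (dC/dx) = D * (C1 - C2) / dx
J = 1.553e-11 * (2.99 - 2.56) / 0.01
J = 6.678e-10 kg/(m^2*s)


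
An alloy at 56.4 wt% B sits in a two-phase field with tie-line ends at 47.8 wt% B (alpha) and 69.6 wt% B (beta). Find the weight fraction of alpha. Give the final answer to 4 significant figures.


f_alpha = (C_beta - C0) / (C_beta - C_alpha)
f_alpha = (69.6 - 56.4) / (69.6 - 47.8)
f_alpha = 0.6055


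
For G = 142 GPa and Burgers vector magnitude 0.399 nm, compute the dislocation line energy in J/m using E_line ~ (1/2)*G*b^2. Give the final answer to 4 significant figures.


E = G*b^2/2
b = 0.399 nm = 3.99e-10 m
G = 142 GPa = 1.42e+11 Pa
E = 0.5 * 1.42e+11 * (3.99e-10)^2
E = 1.13e-08 J/m


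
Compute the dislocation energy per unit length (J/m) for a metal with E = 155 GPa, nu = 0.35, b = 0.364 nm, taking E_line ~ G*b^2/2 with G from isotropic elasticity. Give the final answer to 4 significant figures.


Step 1: G = E / (2*(1+nu))
G = 155 / (2*(1+0.35)) = 57.4074 GPa = 5.74074e+10 Pa
Step 2: E_line = G*b^2/2
b = 0.364 nm = 3.64e-10 m
E_line = 0.5 * 5.74074e+10 * (3.64e-10)^2 = 3.803e-09 J/m


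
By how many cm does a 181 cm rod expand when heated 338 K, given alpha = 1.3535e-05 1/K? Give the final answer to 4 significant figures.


dL = L0 * alpha * dT
dL = 181 * 1.3535e-05 * 338
dL = 0.828 cm


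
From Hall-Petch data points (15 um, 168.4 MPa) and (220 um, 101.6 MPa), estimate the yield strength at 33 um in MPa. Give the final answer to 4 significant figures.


sigma_y = sigma0 + k / sqrt(d)
1/sqrt(d1) = 1/sqrt(1.5e-05) = 258.199;  1/sqrt(d2) = 67.42
k = (sigma1 - sigma2) / (1/sqrt(d1) - 1/sqrt(d2)) = (168.4 - 101.6) / (258.199 - 67.42) = 0.350144 MPa*m^0.5
sigma0 = sigma1 - k/sqrt(d1) = 168.4 - 0.350144*258.199 = 77.9933 MPa
sigma_y(d3) = 77.9933 + 0.350144 / sqrt(3.3e-05) = 138.9 MPa


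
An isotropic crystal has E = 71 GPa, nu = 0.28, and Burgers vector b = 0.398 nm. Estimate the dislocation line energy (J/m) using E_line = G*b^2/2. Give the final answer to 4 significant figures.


Step 1: G = E / (2*(1+nu))
G = 71 / (2*(1+0.28)) = 27.7344 GPa = 2.77344e+10 Pa
Step 2: E_line = G*b^2/2
b = 0.398 nm = 3.98e-10 m
E_line = 0.5 * 2.77344e+10 * (3.98e-10)^2 = 2.197e-09 J/m


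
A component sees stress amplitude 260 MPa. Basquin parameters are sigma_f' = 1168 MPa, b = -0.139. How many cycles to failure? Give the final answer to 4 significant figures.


sigma_a = sigma_f' * (2*Nf)^b
2*Nf = (sigma_a / sigma_f')^(1/b)
2*Nf = (260 / 1168)^(1/-0.139)
2*Nf = 49433.9
Nf = 24720 cycles


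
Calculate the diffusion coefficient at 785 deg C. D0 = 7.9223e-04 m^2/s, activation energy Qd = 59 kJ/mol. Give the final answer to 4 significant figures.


D = D0 * exp(-Qd / (R*T))
T = 1058.15 K
D = 7.9223e-04 * exp(-59e3 / (8.314 * 1058.15))
D = 9.689e-07 m^2/s


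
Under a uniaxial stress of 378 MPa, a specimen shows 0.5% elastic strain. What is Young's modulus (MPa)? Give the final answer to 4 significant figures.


E = sigma / epsilon
epsilon = 0.5% = 5e-03
E = 378 / 5e-03
E = 75600 MPa


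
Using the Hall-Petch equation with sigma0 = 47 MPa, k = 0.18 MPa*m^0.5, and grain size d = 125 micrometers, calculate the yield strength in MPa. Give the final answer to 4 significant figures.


sigma_y = sigma0 + k / sqrt(d)
d = 125 um = 1.25e-04 m
sigma_y = 47 + 0.18 / sqrt(1.25e-04)
sigma_y = 63.1 MPa


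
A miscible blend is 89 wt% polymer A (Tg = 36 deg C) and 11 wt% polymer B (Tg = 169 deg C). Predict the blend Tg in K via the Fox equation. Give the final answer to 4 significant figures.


1/Tg = w1/Tg1 + w2/Tg2 (in Kelvin)
Tg1 = 309.15 K, Tg2 = 442.15 K
1/Tg = 0.89/309.15 + 0.11/442.15
Tg = 319.7 K


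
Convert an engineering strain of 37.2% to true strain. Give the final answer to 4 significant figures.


epsilon_true = ln(1 + epsilon_eng)
epsilon_true = ln(1 + 0.372)
epsilon_true = 0.3163


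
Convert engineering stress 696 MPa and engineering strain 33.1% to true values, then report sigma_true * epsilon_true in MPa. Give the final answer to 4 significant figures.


sigma_true = sigma_eng * (1 + epsilon_eng)
sigma_true = 696 * (1 + 0.331) = 926.376 MPa
epsilon_true = ln(1 + epsilon_eng)
epsilon_true = ln(1 + 0.331) = 0.285931
sigma_true * epsilon_true = 926.376 * 0.285931 = 264.9 MPa


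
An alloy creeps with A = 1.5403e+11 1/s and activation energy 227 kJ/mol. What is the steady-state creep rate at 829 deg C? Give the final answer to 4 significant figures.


rate = A * exp(-Q / (R*T))
T = 829 + 273.15 = 1102.15 K
rate = 1.5403e+11 * exp(-227e3 / (8.314 * 1102.15))
rate = 2.685 1/s


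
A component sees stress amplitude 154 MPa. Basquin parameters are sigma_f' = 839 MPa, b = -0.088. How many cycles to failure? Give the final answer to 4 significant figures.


sigma_a = sigma_f' * (2*Nf)^b
2*Nf = (sigma_a / sigma_f')^(1/b)
2*Nf = (154 / 839)^(1/-0.088)
2*Nf = 2.32476e+08
Nf = 1.162e+08 cycles


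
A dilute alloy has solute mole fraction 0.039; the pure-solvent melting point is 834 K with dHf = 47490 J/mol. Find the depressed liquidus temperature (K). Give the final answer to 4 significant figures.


dT = R*Tm^2*x / dHf
dT = 8.314 * 834^2 * 0.039 / 47490
dT = 4.74903 K
T_new = 834 - 4.74903 = 829.3 K


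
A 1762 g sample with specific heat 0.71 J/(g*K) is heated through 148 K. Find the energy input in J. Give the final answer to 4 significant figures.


Q = m * cp * dT
Q = 1762 * 0.71 * 148
Q = 185200 J


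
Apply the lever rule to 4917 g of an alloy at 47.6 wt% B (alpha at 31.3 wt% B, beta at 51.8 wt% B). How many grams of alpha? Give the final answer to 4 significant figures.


f_alpha = (C_beta - C0) / (C_beta - C_alpha)
f_alpha = (51.8 - 47.6) / (51.8 - 31.3) = 0.204878
m_alpha = f_alpha * m_total = 0.204878 * 4917 = 1007 g


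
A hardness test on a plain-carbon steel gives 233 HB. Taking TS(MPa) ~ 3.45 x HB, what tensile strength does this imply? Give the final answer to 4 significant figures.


TS (MPa) = 3.45 * HB
TS = 3.45 * 233
TS = 803.9 MPa


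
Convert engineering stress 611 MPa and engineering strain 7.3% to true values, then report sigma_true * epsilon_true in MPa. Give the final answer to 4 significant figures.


sigma_true = sigma_eng * (1 + epsilon_eng)
sigma_true = 611 * (1 + 0.073) = 655.603 MPa
epsilon_true = ln(1 + epsilon_eng)
epsilon_true = ln(1 + 0.073) = 0.0704585
sigma_true * epsilon_true = 655.603 * 0.0704585 = 46.19 MPa


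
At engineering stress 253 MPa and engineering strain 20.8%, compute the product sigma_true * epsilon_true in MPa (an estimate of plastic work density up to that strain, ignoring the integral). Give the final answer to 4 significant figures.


sigma_true = sigma_eng * (1 + epsilon_eng)
sigma_true = 253 * (1 + 0.208) = 305.624 MPa
epsilon_true = ln(1 + epsilon_eng)
epsilon_true = ln(1 + 0.208) = 0.188966
sigma_true * epsilon_true = 305.624 * 0.188966 = 57.75 MPa


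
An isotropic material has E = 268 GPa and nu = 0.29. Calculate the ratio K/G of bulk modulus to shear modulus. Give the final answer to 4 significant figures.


G = E / (2*(1+nu))
G = 268 / (2*(1+0.29)) = 103.876 GPa
K = E / (3*(1-2*nu))
K = 268 / (3*(1-2*0.29)) = 212.698 GPa
K/G = 212.698 / 103.876 = 2.048


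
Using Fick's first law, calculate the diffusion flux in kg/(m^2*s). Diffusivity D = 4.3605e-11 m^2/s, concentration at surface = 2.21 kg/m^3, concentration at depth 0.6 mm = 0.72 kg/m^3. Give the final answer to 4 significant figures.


J = -D * (dC/dx) = D * (C1 - C2) / dx
J = 4.3605e-11 * (2.21 - 0.72) / 6e-04
J = 1.083e-07 kg/(m^2*s)


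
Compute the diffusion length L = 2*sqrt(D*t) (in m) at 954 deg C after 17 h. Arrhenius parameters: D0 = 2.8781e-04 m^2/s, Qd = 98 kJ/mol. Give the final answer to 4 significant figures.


Step 1: D = D0 * exp(-Qd/(R*T))
T = 1227.15 K
D = 2.8781e-04 * exp(-98e3 / (8.314 * 1227.15)) = 1.93868e-08 m^2/s
Step 2: L = 2*sqrt(D*t)
t = 17 h = 61200 s
L = 2*sqrt(1.93868e-08 * 61200) = 0.06889 m


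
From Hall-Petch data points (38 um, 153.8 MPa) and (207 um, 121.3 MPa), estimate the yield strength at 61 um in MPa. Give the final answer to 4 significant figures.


sigma_y = sigma0 + k / sqrt(d)
1/sqrt(d1) = 1/sqrt(3.8e-05) = 162.221;  1/sqrt(d2) = 69.5048
k = (sigma1 - sigma2) / (1/sqrt(d1) - 1/sqrt(d2)) = (153.8 - 121.3) / (162.221 - 69.5048) = 0.35053 MPa*m^0.5
sigma0 = sigma1 - k/sqrt(d1) = 153.8 - 0.35053*162.221 = 96.9364 MPa
sigma_y(d3) = 96.9364 + 0.35053 / sqrt(6.1e-05) = 141.8 MPa


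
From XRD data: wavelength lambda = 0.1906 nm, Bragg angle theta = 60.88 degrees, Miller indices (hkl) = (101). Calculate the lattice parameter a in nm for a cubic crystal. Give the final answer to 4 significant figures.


d = lambda / (2*sin(theta))
d = 0.1906 / (2*sin(60.88 deg))
d = 0.109089 nm
a = d * sqrt(h^2+k^2+l^2) = 0.109089 * sqrt(2)
a = 0.1543 nm


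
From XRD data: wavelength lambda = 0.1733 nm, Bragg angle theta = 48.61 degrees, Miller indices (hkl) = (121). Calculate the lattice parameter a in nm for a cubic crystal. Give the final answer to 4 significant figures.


d = lambda / (2*sin(theta))
d = 0.1733 / (2*sin(48.61 deg))
d = 0.115498 nm
a = d * sqrt(h^2+k^2+l^2) = 0.115498 * sqrt(6)
a = 0.2829 nm


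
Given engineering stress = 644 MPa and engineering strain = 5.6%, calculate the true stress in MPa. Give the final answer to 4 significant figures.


sigma_true = sigma_eng * (1 + epsilon_eng)
sigma_true = 644 * (1 + 0.056)
sigma_true = 680.1 MPa


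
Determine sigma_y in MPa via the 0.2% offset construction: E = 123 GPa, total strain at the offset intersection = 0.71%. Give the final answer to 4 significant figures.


Offset strain = 0.002
Elastic strain at yield = total_strain - offset = 7.1e-03 - 0.002 = 5.1e-03
sigma_y = E * elastic_strain = 123000 * 5.1e-03
sigma_y = 627.3 MPa


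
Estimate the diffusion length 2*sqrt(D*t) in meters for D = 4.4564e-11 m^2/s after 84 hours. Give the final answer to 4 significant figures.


t = 84 hr = 302400 s
Diffusion length = 2*sqrt(D*t)
= 2*sqrt(4.4564e-11 * 302400)
= 7.342e-03 m


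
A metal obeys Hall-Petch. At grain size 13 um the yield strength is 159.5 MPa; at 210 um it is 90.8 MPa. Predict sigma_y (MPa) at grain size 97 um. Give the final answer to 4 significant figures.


sigma_y = sigma0 + k / sqrt(d)
1/sqrt(d1) = 1/sqrt(1.3e-05) = 277.35;  1/sqrt(d2) = 69.0066
k = (sigma1 - sigma2) / (1/sqrt(d1) - 1/sqrt(d2)) = (159.5 - 90.8) / (277.35 - 69.0066) = 0.329744 MPa*m^0.5
sigma0 = sigma1 - k/sqrt(d1) = 159.5 - 0.329744*277.35 = 68.0455 MPa
sigma_y(d3) = 68.0455 + 0.329744 / sqrt(9.7e-05) = 101.5 MPa
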